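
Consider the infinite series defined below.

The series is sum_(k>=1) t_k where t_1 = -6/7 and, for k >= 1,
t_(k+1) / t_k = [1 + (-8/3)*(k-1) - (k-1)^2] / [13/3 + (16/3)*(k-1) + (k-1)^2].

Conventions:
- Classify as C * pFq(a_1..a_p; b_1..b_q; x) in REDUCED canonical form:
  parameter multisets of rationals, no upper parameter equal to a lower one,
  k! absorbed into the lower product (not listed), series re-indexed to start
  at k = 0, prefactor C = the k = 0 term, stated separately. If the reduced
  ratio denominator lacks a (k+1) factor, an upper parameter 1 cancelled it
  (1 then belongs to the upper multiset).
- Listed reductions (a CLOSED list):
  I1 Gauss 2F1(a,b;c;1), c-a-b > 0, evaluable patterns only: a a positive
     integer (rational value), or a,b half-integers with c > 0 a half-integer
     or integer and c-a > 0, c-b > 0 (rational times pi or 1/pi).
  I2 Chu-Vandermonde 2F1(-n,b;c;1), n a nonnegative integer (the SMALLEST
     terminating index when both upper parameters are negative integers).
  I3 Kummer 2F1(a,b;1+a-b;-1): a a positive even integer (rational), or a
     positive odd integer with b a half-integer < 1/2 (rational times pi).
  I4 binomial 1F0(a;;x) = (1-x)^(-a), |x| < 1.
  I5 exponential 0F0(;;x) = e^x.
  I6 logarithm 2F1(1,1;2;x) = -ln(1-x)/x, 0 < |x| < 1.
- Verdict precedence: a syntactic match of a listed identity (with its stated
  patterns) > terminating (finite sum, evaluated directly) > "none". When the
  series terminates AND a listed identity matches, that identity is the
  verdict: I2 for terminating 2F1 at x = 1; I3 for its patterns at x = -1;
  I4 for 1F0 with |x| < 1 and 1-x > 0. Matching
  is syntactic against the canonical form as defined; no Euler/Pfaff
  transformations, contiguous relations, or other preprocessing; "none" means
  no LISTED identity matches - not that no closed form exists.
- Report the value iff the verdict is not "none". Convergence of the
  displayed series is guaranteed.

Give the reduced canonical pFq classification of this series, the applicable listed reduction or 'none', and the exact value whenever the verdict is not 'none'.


With C = -6/7: the canonical form is 2F1(-1/3, 3; 13/3; -1). Verdict: no listed reduction: x = -1 and upper {-1/3, 3} fail every I1-I6 pattern.

Key observation: with t_0 = -6/7, factor the ratio over Q (C = -6/7, x = -1): negated roots = parameters.
Step ratio: r(k) = (-1) * (k-1/3) (k+3) / [(k+13/3) (k+1)] - rational; roots negated = parameters, x = (-1), C = -6/7.


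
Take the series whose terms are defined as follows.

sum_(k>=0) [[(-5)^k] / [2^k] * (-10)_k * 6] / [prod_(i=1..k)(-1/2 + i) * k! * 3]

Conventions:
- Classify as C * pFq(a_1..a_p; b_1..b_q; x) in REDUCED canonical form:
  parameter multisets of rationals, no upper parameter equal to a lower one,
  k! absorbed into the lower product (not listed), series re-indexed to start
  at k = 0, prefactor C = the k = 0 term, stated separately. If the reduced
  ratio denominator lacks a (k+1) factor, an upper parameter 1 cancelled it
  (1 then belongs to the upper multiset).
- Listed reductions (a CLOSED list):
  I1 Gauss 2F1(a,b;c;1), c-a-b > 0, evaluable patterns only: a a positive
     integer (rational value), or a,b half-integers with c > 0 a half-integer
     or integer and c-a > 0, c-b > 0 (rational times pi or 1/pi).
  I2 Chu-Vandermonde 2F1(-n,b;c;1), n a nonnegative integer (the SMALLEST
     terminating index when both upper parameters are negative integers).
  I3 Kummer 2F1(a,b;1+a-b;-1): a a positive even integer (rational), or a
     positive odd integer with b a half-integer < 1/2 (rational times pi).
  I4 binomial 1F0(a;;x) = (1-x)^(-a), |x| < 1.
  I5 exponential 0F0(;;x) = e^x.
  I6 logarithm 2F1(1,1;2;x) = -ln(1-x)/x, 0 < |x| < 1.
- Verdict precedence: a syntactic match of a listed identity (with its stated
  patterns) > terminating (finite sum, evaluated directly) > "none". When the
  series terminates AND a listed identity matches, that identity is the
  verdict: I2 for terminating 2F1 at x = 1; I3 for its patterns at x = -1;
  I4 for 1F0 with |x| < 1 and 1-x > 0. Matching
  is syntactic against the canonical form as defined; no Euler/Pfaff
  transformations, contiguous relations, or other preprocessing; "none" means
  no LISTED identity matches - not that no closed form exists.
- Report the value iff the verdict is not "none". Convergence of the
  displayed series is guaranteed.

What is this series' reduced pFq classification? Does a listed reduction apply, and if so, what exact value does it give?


The series (x = -5/2) is 1F1: upper {-10}, lower {1/2}, prefactor 2. Verdict: terminating - upper -10 stops the sum at k = 10; the 11 terms are added exactly. Its exact value is 68155001792/8729721.

First insight: with t_0 = 2, the constant factors (C = 2) combine into one prefactor.
Step ratio: r(k) = (-5/2) * (k-10) / [(k+1/2) (k+1)] - rational; roots negated = parameters, x = (-5/2), C = 2.


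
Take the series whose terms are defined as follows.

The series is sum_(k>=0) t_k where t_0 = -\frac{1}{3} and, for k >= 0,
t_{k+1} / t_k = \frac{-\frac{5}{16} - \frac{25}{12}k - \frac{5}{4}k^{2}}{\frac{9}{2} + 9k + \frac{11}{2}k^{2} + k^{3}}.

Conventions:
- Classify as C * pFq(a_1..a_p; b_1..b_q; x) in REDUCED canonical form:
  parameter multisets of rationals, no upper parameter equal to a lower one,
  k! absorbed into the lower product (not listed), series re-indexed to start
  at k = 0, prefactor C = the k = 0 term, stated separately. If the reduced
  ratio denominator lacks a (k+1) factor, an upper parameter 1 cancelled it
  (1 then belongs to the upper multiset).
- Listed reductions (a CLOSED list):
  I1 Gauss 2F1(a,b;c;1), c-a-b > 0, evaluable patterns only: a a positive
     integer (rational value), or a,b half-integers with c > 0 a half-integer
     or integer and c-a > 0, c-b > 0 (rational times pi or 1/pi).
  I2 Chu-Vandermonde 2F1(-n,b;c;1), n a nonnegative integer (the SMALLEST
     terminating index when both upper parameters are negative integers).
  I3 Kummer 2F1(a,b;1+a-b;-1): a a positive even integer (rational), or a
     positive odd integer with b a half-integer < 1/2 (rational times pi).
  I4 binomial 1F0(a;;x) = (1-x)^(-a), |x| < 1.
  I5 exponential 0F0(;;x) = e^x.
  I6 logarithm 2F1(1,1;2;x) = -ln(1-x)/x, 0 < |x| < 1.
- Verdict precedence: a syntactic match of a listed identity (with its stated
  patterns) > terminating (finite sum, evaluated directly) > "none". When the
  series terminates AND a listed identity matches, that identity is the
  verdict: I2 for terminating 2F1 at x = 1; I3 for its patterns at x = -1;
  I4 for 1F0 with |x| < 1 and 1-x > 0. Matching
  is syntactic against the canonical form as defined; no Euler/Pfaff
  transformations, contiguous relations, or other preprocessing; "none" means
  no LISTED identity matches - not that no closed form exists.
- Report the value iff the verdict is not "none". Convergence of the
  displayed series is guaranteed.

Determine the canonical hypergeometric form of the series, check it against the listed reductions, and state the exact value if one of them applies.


Reduced: x = -\frac{5}{4}, 1F1, upper = {\frac{1}{6}}, lower = {3}, C = -\frac{1}{3}. Verdict: no listed reduction: x = -\frac{5}{4} and upper {\frac{1}{6}} fail every I1-I6 pattern.

The tell: x = -\frac{5}{4} and roots of the ratio polynomials (prefactor -1/3) are the negated parameters.
Step ratio: r(k) = -\frac{5}{4} * (k+\frac{1}{6}) / [(k+3) (k+1)] - rational; roots negated = parameters, x = -\frac{5}{4}, C = -\frac{1}{3}.


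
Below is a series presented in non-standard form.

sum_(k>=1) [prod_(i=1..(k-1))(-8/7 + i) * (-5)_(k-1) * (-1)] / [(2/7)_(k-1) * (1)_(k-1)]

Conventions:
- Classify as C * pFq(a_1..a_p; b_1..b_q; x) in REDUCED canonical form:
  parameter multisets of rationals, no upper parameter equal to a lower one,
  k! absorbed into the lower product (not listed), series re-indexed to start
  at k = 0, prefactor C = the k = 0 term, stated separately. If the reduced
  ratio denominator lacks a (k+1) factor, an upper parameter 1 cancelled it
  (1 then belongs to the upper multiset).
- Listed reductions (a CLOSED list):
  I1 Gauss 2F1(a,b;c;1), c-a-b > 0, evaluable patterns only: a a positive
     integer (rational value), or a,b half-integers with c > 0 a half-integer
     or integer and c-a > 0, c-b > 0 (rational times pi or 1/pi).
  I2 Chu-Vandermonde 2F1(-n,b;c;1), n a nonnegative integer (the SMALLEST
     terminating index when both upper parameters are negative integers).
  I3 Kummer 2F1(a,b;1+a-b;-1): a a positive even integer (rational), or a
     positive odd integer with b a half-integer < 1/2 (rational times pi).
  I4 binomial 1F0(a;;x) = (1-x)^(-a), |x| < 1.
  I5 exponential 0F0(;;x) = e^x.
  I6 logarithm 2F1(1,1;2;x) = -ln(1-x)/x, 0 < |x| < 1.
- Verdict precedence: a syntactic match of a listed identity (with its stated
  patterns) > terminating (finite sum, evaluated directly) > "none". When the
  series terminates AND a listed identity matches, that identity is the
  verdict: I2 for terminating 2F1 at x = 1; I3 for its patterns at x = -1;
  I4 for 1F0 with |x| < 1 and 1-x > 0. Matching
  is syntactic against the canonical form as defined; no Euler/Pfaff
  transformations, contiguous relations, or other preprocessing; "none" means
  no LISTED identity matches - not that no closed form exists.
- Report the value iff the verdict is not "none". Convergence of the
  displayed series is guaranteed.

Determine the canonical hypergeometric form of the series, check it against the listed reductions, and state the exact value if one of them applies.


Classification (C = -1): 2F1 with upper {-5, -1/7}, lower {2/7}, argument x = 1. Verdict: Vandermonde's identity (I2) applies (terminating 2F1 at x = 1 with n = 5, b = -1/7, c = 2/7). Sum: -527/276.

First insight: t_0 being -1, (1)_k (prefactor -1) is k! itself.
Adjacent-term ratio: r(k) = 1 * (k-5) (k-1/7) / [(k+2/7) (k+1)] - poly over poly, x = 1 from leading terms; C = -1 at k = 0.


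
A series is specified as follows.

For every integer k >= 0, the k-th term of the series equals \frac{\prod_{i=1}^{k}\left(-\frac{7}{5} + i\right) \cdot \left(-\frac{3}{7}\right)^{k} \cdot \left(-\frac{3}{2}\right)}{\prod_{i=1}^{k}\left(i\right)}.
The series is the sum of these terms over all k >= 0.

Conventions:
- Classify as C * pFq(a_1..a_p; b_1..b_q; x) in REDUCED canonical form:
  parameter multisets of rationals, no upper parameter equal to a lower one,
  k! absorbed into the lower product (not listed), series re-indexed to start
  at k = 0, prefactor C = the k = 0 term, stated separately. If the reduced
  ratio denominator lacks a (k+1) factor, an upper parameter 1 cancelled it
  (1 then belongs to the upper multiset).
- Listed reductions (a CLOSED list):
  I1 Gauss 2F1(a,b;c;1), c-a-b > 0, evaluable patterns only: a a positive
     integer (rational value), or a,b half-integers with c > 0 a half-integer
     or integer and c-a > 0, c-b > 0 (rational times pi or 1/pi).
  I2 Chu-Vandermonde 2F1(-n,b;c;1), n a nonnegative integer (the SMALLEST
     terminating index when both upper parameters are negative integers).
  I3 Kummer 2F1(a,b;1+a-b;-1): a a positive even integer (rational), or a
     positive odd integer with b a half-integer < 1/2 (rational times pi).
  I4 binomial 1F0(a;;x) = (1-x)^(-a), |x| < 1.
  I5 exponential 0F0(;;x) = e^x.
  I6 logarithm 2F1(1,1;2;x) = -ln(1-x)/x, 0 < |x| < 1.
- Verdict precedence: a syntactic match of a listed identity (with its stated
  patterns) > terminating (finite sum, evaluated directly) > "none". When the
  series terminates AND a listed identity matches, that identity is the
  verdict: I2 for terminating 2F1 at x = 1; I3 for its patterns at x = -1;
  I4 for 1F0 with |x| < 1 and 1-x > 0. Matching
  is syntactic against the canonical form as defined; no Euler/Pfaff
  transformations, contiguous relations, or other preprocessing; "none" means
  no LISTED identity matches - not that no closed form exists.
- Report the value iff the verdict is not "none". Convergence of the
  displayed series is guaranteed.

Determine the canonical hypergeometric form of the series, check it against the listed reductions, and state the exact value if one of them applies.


Structural cue: with t_0 = -\frac{3}{2}, the running product (C = -3/2, x = -3/7) telescopes to a rising factorial.
Ratio: r(k) = -\frac{3}{7} * (k-\frac{2}{5}) / [(k+1)] - poly over poly, x = -\frac{3}{7} from leading terms; C = -\frac{3}{2} at k = 0.

Reduced: x = -\frac{3}{7}, 1F0, upper = {-\frac{2}{5}}, lower = {-}, C = -\frac{3}{2}. Verdict: this is the binomial series (I4) (the 1F0 binomial series: exponent 2/5, x = -\frac{3}{7}). Hence: \left(-\frac{3}{2}\right) \cdot \left(\frac{10}{7}\right)^{\frac{2}{5}}.


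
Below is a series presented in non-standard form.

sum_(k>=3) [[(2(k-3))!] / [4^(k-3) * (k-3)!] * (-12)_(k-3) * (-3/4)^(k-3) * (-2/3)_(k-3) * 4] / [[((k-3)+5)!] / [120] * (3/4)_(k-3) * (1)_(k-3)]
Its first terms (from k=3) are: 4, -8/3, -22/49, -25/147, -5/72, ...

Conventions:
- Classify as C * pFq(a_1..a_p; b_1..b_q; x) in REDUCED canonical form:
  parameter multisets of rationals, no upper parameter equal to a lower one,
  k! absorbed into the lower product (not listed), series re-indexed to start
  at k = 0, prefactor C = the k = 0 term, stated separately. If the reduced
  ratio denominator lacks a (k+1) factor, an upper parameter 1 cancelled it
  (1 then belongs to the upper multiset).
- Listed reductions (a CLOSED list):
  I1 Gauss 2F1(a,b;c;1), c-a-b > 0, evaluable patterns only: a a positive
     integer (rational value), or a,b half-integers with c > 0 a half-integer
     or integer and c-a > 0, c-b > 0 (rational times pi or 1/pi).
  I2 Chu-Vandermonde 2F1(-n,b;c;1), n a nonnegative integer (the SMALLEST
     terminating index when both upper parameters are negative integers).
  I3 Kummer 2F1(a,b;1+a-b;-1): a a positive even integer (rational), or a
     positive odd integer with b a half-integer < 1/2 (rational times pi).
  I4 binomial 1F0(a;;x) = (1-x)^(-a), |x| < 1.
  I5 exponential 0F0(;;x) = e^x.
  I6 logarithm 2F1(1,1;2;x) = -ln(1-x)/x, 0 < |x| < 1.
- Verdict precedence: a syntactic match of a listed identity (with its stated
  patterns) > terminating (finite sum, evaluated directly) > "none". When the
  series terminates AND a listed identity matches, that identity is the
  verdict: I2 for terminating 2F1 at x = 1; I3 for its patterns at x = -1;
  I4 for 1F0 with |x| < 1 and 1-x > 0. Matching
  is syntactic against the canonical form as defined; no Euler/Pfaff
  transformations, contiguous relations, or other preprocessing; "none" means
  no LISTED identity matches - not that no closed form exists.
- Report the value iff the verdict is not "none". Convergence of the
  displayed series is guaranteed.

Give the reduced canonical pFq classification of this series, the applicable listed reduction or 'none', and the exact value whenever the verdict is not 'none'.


At argument -3/4: a 3F2 with upper {-12, -2/3, 1/2}, lower {3/4, 6}, scaled by C = 4. Verdict: terminating - no listed pattern fits, but -12 in the upper list cuts the series at k = 12; direct evaluation. Its exact value is 8268272083105/13625287354368.

Key step: t_0 = 4 here, and the denominator's factorial ratio (C = 4) is a lower Pochhammer.
Term ratio: r(k) = (-3/4) * (k-12) (k-2/3) (k+1/2) / [(k+3/4) (k+6) (k+1)] - poly over poly, x = (-3/4) from leading terms; C = 4 at k = 0.


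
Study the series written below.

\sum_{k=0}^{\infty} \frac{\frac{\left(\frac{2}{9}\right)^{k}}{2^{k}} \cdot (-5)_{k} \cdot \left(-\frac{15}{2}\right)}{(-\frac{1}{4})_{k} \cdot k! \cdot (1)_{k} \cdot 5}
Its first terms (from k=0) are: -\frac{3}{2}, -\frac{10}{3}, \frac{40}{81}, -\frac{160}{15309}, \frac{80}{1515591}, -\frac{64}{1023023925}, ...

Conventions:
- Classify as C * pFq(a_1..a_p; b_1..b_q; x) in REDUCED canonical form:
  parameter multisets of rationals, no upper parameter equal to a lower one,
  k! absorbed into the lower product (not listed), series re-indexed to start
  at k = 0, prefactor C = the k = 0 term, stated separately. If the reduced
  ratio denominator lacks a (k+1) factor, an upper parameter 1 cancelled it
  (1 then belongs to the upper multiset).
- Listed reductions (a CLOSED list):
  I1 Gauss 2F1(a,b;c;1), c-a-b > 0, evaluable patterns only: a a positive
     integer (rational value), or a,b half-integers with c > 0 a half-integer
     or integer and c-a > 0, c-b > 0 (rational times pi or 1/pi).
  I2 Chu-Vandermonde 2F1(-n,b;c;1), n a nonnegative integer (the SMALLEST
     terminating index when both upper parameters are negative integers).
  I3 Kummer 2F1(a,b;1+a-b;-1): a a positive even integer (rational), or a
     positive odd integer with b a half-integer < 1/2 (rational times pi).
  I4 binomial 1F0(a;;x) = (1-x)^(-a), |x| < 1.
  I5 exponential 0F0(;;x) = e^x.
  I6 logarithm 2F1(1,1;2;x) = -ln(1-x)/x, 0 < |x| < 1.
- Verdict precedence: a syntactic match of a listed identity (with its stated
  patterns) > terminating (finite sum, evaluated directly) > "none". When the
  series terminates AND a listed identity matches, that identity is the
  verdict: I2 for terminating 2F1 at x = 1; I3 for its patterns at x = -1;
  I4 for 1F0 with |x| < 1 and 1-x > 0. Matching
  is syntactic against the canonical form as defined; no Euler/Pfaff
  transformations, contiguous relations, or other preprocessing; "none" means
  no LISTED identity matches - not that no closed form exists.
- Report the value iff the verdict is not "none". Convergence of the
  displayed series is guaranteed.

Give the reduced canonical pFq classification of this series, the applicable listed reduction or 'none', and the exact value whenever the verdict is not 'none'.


x = \frac{1}{9} here; the reduced form reads 1F2, upper {-5}, lower {-\frac{1}{4}, 1}, C = -\frac{3}{2}. Verdict: terminating. With -5 upstairs the series is a 6-term polynomial sum; evaluated term by term. Exact value: -\frac{8900113403}{2046047850}.

The tell: from the first term -\frac{3}{2}: the constant factors (prefactor -3/2) combine into one prefactor.
Consecutive-term ratio: r(k) = \frac{1}{9} * (k-5) / [(k-\frac{1}{4}) (k+1) (k+1)] - poly over poly, x = \frac{1}{9} from leading terms; C = -\frac{3}{2} at k = 0.


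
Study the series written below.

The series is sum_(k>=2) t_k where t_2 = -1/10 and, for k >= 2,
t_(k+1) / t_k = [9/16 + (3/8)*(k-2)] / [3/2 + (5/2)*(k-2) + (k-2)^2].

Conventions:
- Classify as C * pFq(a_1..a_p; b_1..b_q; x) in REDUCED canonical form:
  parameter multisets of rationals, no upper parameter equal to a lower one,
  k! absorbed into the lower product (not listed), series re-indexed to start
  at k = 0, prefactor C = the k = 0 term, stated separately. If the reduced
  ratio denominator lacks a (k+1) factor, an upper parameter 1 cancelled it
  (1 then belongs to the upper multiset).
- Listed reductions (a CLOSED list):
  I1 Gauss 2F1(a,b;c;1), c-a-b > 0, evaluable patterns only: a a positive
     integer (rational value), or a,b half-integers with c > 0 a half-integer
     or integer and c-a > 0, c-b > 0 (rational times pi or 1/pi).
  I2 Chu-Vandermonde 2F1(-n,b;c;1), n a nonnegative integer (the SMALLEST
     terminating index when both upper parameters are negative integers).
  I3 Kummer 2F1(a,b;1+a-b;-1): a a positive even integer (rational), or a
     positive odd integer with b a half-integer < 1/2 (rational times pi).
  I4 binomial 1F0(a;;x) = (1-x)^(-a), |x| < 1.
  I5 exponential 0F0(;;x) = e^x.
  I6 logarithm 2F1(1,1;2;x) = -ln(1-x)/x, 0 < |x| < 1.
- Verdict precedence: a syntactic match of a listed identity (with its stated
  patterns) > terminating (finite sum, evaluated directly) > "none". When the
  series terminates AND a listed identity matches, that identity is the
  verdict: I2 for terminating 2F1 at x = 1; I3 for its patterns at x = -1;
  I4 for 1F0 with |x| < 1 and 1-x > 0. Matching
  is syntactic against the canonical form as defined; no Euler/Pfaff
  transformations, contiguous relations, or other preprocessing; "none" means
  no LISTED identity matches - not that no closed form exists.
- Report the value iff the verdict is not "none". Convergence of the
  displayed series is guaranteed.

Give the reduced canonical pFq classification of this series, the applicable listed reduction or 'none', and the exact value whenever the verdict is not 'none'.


Classification (C = -1/10): 0F0 with upper {-}, lower {-}, argument x = 3/8. Verdict: the exponential series (I5) applies (the 0F0 exponential series at x = 3/8). Exact value: (-1/10) * e^(3/8).

First insight: x = (3/8) and cancel k + 3/2 from the displayed ratio first; then C = -1/10.
Adjacent-term ratio: r(k) = (3/8) * 1 / [(k+1)] - rational in k. x = (3/8); t_0 = -1/10; negate the roots.


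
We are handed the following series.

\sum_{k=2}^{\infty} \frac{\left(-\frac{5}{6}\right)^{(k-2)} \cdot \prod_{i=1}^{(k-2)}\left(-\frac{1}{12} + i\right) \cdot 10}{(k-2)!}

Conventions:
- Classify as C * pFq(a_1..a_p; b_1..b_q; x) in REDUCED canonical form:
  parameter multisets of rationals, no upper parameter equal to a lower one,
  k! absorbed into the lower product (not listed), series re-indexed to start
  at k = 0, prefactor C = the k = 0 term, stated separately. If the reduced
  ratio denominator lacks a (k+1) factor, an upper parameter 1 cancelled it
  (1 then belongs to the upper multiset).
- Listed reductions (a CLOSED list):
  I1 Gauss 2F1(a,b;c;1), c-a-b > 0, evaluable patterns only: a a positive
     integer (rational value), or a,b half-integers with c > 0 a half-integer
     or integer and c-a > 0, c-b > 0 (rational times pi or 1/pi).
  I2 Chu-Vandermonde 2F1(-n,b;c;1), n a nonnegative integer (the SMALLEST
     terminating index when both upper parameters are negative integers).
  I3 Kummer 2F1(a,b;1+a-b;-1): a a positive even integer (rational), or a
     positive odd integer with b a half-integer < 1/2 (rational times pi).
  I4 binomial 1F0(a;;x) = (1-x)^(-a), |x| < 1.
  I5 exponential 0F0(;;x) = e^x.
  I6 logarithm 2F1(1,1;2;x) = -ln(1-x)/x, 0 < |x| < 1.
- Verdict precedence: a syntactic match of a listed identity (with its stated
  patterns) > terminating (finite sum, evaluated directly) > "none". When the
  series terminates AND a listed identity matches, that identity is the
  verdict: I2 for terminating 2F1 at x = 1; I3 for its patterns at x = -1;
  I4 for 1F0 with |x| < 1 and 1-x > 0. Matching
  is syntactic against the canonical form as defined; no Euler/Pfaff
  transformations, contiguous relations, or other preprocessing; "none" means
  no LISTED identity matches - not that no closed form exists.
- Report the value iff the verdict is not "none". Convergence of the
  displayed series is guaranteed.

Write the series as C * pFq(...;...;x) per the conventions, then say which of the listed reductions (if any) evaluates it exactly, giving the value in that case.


Key step: t_0 being 10, the running product (C = 10) telescopes to a rising factorial.
Step ratio: r(k) = -\frac{5}{6} * (k+\frac{11}{12}) / [(k+1)] - rational in k. x = -\frac{5}{6}; t_0 = 10; negate the roots.

Reduced: x = -\frac{5}{6}, 1F0, upper = {\frac{11}{12}}, lower = {-}, C = 10. Verdict: the I4 binomial reduction fires (the 1F0 binomial series: exponent -11/12, x = -\frac{5}{6}). Sum: 10 \cdot \left(\frac{11}{6}\right)^{-\frac{11}{12}}.


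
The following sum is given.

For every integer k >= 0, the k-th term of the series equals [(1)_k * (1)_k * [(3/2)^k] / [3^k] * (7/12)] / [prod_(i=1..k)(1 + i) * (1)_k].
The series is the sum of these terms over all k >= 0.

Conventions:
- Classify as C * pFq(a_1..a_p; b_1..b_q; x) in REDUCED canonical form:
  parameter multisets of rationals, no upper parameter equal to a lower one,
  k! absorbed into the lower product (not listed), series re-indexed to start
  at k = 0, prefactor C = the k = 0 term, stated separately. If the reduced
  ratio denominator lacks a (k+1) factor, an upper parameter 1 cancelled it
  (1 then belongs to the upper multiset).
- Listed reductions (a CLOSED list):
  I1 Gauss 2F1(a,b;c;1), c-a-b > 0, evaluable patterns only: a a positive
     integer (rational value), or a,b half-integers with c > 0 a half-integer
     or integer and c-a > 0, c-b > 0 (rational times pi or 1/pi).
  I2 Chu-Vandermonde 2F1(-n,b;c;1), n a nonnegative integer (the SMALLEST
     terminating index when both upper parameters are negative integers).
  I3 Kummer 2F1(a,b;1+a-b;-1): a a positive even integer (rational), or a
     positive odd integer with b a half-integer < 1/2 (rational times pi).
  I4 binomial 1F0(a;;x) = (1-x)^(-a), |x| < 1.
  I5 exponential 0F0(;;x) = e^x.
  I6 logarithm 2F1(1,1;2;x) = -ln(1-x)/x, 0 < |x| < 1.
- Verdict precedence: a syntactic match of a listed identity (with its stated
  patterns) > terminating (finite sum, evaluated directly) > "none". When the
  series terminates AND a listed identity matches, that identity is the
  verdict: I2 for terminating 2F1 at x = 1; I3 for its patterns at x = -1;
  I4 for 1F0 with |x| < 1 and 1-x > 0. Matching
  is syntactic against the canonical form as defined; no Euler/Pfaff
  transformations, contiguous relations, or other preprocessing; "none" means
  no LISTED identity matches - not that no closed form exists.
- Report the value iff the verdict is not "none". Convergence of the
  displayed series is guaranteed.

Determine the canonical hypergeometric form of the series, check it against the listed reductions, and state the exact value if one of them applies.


Prefactor 7/12, argument 1/2: 2F1 with upper {1, 1} over lower {2}. Verdict (x = 1/2): logarithm (I6) applies (the logarithm: parameters (1,1;2), x = 1/2). Hence: (-7/6) * ln(1/2).

Structural cue: with t_0 = 7/12, the two k-th powers (C = 7/12) combine into one argument.
Term ratio: r(k) = (1/2) * (k+1) (k+1) / [(k+2) (k+1)] - rational; roots negated = parameters, x = (1/2), C = 7/12.


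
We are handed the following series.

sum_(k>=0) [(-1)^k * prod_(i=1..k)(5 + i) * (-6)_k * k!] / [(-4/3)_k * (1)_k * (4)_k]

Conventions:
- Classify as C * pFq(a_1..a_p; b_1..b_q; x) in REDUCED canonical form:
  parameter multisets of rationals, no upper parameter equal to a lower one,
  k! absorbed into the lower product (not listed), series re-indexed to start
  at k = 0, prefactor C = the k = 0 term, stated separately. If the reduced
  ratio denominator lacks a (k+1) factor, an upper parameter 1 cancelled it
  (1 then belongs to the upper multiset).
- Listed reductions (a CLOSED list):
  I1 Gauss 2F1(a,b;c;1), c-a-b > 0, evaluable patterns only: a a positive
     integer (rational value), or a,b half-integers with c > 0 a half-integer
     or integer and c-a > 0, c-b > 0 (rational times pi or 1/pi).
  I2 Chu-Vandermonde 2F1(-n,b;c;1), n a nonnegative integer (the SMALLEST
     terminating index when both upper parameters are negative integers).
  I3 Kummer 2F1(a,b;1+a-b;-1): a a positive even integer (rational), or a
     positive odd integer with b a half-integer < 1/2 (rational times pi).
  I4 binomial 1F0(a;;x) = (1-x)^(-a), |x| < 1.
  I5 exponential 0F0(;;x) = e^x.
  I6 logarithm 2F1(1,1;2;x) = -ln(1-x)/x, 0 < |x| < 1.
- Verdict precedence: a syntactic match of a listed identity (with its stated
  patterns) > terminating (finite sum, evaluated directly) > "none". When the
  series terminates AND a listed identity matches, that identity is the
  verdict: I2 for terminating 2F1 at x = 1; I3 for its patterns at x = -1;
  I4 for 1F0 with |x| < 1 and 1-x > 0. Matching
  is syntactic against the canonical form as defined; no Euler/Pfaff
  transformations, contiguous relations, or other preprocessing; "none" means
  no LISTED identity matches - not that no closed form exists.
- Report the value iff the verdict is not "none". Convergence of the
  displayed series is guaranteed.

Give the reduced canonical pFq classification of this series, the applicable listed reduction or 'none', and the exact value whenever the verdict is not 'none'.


Prefactor 1, argument -1: 3F2 with upper {-6, 1, 6} over lower {-4/3, 4}. Verdict: terminating - upper -6 stops the sum at k = 6; the 7 terms are added exactly. Exact value: 71749/10.

Structural cue: with t_0 = 1, (1)_k (C = 1) is k! itself.
Step ratio: r(k) = (-1) * (k-6) (k+1) (k+6) / [(k-4/3) (k+4) (k+1)] - rational in k. x = (-1); t_0 = 1; negate the roots.


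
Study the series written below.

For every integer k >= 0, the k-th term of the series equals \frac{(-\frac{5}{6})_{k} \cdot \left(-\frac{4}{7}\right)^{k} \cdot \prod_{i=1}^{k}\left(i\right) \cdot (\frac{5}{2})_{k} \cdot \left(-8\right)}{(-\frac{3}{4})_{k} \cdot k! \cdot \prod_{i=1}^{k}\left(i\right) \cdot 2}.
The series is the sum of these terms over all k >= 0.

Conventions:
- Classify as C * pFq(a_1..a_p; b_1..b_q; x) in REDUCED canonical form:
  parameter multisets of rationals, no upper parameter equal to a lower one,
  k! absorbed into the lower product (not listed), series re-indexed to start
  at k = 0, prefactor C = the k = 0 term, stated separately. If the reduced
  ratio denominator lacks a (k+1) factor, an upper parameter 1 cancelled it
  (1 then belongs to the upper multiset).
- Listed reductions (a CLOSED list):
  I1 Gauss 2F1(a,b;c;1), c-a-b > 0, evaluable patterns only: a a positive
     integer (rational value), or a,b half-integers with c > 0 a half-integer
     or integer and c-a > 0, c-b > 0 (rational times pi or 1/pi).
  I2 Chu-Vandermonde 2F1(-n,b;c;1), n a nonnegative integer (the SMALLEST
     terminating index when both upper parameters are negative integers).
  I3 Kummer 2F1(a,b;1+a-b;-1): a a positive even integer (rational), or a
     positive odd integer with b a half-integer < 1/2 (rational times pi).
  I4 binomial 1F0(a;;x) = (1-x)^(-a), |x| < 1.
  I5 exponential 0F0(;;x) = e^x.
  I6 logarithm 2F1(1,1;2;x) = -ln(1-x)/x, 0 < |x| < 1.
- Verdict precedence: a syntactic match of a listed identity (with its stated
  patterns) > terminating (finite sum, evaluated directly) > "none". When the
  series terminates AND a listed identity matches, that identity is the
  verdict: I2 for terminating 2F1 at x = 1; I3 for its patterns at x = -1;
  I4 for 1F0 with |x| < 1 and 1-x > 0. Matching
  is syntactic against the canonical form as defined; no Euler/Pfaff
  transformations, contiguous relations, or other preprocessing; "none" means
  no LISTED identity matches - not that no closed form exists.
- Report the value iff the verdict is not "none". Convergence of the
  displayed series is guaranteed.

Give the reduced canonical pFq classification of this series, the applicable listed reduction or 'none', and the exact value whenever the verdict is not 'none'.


Reduced: x = -\frac{4}{7}, 2F1, upper = {-\frac{5}{6}, \frac{5}{2}}, lower = {-\frac{3}{4}}, C = -4. Verdict: no listed reduction: x = -\frac{4}{7} and upper {-\frac{5}{6}, \frac{5}{2}} fail every I1-I6 pattern.

First insight: x = -\frac{4}{7} and the lower running product (C = -4) is a rising factorial.
Adjacent-term ratio: r(k) = -\frac{4}{7} * (k-\frac{5}{6}) (k+\frac{5}{2}) / [(k-\frac{3}{4}) (k+1)] - rational in k, leading ratio -\frac{4}{7}; with t_0 = -4, classification follows.


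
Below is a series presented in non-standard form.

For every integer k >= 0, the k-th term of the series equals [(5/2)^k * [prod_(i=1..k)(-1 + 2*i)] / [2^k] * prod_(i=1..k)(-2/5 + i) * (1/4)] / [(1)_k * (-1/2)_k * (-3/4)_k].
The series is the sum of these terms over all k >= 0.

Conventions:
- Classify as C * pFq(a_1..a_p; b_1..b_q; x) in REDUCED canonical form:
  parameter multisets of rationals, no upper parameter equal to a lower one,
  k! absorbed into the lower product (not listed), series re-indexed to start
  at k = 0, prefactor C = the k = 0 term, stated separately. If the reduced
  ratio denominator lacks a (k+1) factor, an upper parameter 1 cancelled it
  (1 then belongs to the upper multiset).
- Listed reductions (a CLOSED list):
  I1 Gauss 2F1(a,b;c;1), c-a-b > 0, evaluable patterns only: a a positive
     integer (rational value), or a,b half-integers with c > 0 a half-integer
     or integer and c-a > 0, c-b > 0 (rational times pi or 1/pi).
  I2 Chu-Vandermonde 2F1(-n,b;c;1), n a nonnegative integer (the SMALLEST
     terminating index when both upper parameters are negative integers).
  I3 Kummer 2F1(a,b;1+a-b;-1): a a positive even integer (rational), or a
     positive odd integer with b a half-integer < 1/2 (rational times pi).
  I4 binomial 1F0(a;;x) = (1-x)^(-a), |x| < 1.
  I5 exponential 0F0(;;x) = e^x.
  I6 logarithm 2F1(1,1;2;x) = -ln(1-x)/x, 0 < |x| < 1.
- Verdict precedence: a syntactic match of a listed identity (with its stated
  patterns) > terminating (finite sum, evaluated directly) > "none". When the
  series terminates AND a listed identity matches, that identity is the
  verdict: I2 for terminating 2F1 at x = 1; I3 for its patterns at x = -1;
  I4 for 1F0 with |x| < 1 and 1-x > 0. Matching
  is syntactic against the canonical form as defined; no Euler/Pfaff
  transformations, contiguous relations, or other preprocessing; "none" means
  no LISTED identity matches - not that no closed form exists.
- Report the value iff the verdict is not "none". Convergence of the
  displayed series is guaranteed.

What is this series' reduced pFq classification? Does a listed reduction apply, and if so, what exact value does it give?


At argument 5/2: a 2F2 with upper {1/2, 3/5}, lower {-3/4, -1/2}, scaled by C = 1/4. Verdict: none. No listed pattern accepts 2F2(1/2, 3/5; -3/4, -1/2; 5/2).

Key observation: x = (5/2) and the running product (C = 1/4, x = 5/2) telescopes to a rising factorial.
Step ratio: r(k) = (5/2) * (k+1/2) (k+3/5) / [(k-3/4) (k-1/2) (k+1)] ; factor over Q: parameters, x = (5/2), and C = 1/4.


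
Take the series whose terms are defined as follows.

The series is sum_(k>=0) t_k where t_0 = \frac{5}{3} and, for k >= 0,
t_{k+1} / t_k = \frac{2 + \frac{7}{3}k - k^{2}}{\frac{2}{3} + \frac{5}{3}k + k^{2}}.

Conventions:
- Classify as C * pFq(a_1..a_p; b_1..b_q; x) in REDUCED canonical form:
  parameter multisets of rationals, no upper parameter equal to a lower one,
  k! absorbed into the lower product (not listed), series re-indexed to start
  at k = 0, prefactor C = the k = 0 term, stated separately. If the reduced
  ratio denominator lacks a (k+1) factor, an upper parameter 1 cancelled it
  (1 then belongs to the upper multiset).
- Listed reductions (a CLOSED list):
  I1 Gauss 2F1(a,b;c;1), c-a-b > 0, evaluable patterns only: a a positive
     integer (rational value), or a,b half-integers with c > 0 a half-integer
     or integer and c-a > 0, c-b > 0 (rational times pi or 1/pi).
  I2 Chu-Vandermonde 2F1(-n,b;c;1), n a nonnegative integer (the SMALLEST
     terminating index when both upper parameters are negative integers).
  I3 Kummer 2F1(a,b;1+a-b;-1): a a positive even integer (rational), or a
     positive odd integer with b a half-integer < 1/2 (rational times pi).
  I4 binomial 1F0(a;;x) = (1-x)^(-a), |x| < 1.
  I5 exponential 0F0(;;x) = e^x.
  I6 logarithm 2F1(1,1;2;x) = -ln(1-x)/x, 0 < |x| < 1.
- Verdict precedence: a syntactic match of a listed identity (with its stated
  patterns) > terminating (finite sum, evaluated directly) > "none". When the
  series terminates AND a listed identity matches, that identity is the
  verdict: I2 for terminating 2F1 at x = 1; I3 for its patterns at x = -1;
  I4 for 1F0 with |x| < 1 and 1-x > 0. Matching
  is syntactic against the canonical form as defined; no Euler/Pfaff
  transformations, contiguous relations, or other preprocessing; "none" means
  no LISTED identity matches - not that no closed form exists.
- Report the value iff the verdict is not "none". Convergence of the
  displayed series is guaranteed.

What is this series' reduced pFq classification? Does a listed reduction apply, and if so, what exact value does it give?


Prefactor \frac{5}{3}, argument -1: 1F0 with upper {-3} over lower {-}. Verdict: terminating - upper -3 stops the sum at k = 3; the 4 terms are added exactly. Sum: \frac{40}{3}.

Key step: x = -1 and the expanded ratio factors over Q; C = 5/3, x = -1, roots give parameters.
Consecutive-term ratio: r(k) = -1 * (k-3) / [(k+1)] - rational; roots negated = parameters, x = -1, C = \frac{5}{3}.


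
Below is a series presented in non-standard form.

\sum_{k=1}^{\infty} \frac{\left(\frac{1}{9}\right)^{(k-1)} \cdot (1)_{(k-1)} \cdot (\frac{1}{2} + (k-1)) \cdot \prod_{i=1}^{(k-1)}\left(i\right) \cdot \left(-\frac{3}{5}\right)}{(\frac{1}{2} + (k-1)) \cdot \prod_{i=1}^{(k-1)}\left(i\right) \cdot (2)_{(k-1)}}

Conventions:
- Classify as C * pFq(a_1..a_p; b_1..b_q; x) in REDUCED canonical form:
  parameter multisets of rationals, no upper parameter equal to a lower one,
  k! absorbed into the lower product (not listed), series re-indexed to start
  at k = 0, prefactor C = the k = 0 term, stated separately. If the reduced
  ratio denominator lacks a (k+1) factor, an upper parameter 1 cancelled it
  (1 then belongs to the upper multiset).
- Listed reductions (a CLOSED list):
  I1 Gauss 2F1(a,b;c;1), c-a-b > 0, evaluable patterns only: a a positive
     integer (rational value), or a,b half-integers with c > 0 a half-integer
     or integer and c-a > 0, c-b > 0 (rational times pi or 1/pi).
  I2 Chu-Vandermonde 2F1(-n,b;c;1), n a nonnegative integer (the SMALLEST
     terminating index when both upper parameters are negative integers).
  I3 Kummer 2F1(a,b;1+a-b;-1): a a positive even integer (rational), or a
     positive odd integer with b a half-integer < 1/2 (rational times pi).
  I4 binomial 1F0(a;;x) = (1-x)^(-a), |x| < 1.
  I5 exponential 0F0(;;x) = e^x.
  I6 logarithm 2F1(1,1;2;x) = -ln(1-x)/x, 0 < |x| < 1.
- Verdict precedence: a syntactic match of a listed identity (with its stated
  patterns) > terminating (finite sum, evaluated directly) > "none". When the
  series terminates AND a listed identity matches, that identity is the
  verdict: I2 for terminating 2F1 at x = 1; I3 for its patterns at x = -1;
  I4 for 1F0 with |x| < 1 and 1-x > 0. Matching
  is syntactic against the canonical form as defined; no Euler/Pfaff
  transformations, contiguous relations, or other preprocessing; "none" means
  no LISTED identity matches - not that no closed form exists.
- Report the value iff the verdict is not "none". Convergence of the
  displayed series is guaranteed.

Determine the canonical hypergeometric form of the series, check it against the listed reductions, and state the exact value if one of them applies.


At argument \frac{1}{9}: a 2F1 with upper {1, 1}, lower {2}, scaled by C = -\frac{3}{5}. Verdict: the I6 logarithm reduction applies (the logarithm: parameters (1,1;2), x = \frac{1}{9}). Value: \frac{27}{5} \cdot \ln\left(\frac{8}{9}\right).

Structural cue: from the first term -\frac{3}{5}: the running product (C = -3/5) telescopes to a rising factorial.
Term ratio: r(k) = \frac{1}{9} * (k+1) (k+1) / [(k+2) (k+1)] - rational in k. x = \frac{1}{9}; t_0 = -\frac{3}{5}; negate the roots.


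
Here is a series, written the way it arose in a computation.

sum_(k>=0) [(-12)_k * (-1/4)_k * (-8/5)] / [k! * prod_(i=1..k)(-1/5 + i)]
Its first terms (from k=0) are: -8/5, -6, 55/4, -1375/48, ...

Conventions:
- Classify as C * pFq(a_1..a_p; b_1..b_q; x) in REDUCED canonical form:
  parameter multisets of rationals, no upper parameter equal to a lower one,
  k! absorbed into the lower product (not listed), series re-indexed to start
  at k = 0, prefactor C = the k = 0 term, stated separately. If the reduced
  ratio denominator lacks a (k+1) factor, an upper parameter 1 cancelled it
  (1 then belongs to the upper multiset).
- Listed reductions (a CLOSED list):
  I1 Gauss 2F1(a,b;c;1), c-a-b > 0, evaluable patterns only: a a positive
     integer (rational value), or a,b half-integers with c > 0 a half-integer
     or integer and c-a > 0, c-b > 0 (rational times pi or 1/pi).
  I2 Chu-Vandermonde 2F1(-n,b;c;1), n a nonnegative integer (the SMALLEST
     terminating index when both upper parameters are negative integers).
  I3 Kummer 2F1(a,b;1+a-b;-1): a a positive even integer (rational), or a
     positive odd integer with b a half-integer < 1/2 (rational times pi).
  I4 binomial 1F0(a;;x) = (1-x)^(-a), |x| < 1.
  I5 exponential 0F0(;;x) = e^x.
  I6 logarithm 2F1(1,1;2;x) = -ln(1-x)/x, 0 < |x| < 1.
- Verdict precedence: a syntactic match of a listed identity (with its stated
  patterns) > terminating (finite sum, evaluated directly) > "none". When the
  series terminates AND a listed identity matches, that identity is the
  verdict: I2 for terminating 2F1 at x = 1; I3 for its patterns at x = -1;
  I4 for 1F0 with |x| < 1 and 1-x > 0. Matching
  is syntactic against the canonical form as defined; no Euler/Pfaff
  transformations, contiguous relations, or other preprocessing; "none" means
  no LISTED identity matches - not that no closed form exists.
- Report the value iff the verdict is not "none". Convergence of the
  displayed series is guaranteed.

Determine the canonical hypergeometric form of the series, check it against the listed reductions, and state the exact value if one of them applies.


With C = -8/5: the canonical form is 2F1(-12, -1/4; 4/5; 1). Verdict: the Chu-Vandermonde identity I2 fires (terminating 2F1 at x = 1 with n = 12, b = -1/4, c = 4/5). Its exact value is -8778571783546037/2443439106949120.

Structural cue: t_0 being -8/5, the lower running product (C = -8/5, x = 1) is a rising factorial.
Consecutive-term ratio: r(k) = 1 * (k-12) (k-1/4) / [(k+4/5) (k+1)] - rational; roots negated = parameters, x = 1, C = -8/5.
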